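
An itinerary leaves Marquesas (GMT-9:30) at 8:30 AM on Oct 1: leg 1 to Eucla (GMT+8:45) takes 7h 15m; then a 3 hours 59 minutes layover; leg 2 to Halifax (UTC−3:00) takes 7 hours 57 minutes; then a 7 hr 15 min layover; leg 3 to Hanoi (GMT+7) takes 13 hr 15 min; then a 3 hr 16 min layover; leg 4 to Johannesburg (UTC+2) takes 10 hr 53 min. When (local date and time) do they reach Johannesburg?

Convert departure to UTC: 8:30 AM + 9:30 = 6:00 PM UTC on Oct 1.
Add 7 hours and 15 minutes leg 1 → 1:15 AM UTC (Oct 2).
Add 3 hours and 59 minutes layover in Eucla → 5:14 AM UTC.
Add 7 hours 57 minutes leg 2 → 1:11 PM UTC.
Add 7 hours and 15 minutes layover in Halifax → 8:26 PM UTC.
Add 13 hours 15 minutes leg 3 → 9:41 AM UTC (Oct 3).
Add 3 hours and 16 minutes layover in Hanoi → 12:57 PM UTC.
Add 10 hours 53 minutes leg 4 → 11:50 PM UTC.
Johannesburg is UTC+2:00, so local arrival = 11:50 PM + 2:00 = 1:50 AM on Oct 4.

1:50 AM on October 4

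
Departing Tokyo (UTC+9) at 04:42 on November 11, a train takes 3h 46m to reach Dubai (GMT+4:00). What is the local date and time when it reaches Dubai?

Convert departure to UTC: 04:42 − 9:00 = 19:42 UTC on Nov 10.
Add 3 hours 46 minutes travel time → 23:28 UTC.
Dubai is UTC+4:00, so local arrival = 23:28 + 4:00 = 03:28 on Nov 11.

03:28 on November 11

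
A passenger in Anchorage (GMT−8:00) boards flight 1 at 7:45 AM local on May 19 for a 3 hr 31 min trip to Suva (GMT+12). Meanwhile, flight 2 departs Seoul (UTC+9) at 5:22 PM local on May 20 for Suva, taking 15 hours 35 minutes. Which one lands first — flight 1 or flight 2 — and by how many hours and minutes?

Flight 1 in UTC: 7:45 AM + 8:00 = 3:45 PM on May 19.
+3 hours 31 minutes → arrive 7:16 PM UTC on May 19.
Flight 2 in UTC: 5:22 PM − 9:00 = 8:22 AM on May 20.
+15 hours and 35 minutes → arrive 11:57 PM UTC on May 20.
Flight 1 lands earlier by 28 hours 41 minutes.

the first, by 28 hours 41 minutes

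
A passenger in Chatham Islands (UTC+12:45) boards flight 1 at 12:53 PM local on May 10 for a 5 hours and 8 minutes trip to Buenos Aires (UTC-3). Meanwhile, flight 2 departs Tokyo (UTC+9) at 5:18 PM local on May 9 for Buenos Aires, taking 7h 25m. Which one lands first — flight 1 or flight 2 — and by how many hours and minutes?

Flight 1 in UTC: 12:53 PM − 12:45 = 12:08 AM on May 10.
+5 hours and 8 minutes → arrive 5:16 AM UTC on May 10.
Flight 2 in UTC: 5:18 PM − 9:00 = 8:18 AM on May 9.
+7 hours 25 minutes → arrive 3:43 PM UTC on May 9.
Flight 2 lands earlier by 13 hours 33 minutes.

the second, by 13 hours 33 minutes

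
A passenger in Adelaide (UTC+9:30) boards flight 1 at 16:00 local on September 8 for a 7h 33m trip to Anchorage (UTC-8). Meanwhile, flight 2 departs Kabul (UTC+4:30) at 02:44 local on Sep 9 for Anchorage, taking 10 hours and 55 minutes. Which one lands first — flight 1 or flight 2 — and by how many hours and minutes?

the first, by 19 hours 6 minutes

Flight 1 in UTC: 16:00 − 9:30 = 06:30 on Sep 8.
+7 hours and 33 minutes → arrive 14:03 UTC on Sep 8.
Flight 2 in UTC: 02:44 − 4:30 = 22:14 on Sep 8.
+10 hours and 55 minutes → arrive 09:09 UTC on Sep 9.
Flight 1 lands earlier by 19 hours 6 minutes.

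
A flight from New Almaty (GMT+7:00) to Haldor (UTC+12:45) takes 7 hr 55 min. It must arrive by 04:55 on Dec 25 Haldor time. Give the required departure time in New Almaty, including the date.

15:15 on December 24

Target arrival in UTC: 04:55 − 12:45 = 16:10 on Dec 24.
Subtract 7 hours and 55 minutes → departure 08:15 UTC on Dec 24.
New Almaty is UTC+7:00: 08:15 + 7:00 = 15:15 on Dec 24.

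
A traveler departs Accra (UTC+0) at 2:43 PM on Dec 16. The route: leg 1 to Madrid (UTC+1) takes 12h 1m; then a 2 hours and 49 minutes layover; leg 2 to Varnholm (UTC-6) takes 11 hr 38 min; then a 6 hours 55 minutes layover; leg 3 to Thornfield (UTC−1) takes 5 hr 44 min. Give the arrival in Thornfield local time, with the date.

4:50 AM on Dec 18

Accra is at UTC+0, so departure is already 2:43 PM UTC on Dec 16.
Add 12 hours 1 minute leg 1 → 2:44 AM UTC (Dec 17).
Add 2 hours and 49 minutes layover in Madrid → 5:33 AM UTC.
Add 11 hours 38 minutes leg 2 → 5:11 PM UTC.
Add 6 hours and 55 minutes layover in Varnholm → 12:06 AM UTC (Dec 18).
Add 5 hours and 44 minutes leg 3 → 5:50 AM UTC.
Thornfield is UTC−1:00, so local arrival = 5:50 AM − 1:00 = 4:50 AM on Dec 18.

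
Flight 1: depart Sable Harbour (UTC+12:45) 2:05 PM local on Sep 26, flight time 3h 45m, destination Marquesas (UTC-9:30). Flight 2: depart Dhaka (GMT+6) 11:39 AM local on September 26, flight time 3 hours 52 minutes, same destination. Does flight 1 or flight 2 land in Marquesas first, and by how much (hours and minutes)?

the first, by 4 hours 26 minutes

Flight 1 in UTC: 2:05 PM − 12:45 = 1:20 AM on Sep 26.
+3 hours and 45 minutes → arrive 5:05 AM UTC on Sep 26.
Flight 2 in UTC: 11:39 AM − 6:00 = 5:39 AM on Sep 26.
+3 hours 52 minutes → arrive 9:31 AM UTC on Sep 26.
Flight 1 lands earlier by 4 hours 26 minutes.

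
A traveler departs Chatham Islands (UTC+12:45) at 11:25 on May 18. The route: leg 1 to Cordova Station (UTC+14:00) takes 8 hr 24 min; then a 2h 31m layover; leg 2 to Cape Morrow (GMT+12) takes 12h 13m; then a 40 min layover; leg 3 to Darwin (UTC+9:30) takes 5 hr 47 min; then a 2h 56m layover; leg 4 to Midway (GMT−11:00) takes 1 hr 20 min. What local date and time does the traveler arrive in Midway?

21:31 on May 18

Convert departure to UTC: 11:25 − 12:45 = 22:40 UTC on May 17.
Add 8 hours 24 minutes leg 1 → 07:04 UTC (May 18).
Add 2 hours 31 minutes layover in Cordova Station → 09:35 UTC.
Add 12 hours 13 minutes leg 2 → 21:48 UTC.
Add 40 minutes layover in Cape Morrow → 22:28 UTC.
Add 5 hours 47 minutes leg 3 → 04:15 UTC (May 19).
Add 2 hours 56 minutes layover in Darwin → 07:11 UTC.
Add 1 hour and 20 minutes leg 4 → 08:31 UTC.
Midway is UTC−11:00, so local arrival = 08:31 − 11:00 = 21:31 on May 18.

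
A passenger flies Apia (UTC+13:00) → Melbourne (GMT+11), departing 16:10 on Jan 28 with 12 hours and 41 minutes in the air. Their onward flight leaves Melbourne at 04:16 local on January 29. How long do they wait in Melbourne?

Convert departure to UTC: 16:10 − 13:00 = 03:10 UTC on Jan 28.
Add 12 hours and 41 minutes flight time → 15:51 UTC.
Melbourne is UTC+11:00, so local arrival = 15:51 + 11:00 = 02:51 on Jan 29.
Layover = 04:16 − 02:51 = 1 hour 25 minutes.

1 hour 25 minutes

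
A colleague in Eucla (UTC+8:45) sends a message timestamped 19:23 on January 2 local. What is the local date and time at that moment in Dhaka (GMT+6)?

16:38 on January 2

In UTC: 19:23 − 8:45 = 10:38 on Jan 2.
Dhaka is UTC+6:00: 10:38 + 6:00 = 16:38 on Jan 2.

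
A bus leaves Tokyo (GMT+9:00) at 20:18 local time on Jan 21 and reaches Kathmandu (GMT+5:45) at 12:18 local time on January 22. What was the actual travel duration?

Kathmandu is 3:15 behind Tokyo.
Clock-face elapsed time (ignoring zones) is 16 hours.
Actual elapsed = 16 hours + 3:15 = 19 hours 15 minutes.

19 hours 15 minutes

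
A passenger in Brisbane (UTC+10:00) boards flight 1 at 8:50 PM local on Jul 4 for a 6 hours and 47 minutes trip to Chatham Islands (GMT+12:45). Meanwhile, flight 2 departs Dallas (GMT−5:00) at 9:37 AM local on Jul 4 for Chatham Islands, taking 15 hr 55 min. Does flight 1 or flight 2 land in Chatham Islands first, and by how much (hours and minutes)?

the first, by 12 hours 55 minutes

Flight 1 in UTC: 8:50 PM − 10:00 = 10:50 AM on Jul 4.
+6 hours and 47 minutes → arrive 5:37 PM UTC on Jul 4.
Flight 2 in UTC: 9:37 AM + 5:00 = 2:37 PM on Jul 4.
+15 hours and 55 minutes → arrive 6:32 AM UTC on Jul 5.
Flight 1 lands earlier by 12 hours 55 minutes.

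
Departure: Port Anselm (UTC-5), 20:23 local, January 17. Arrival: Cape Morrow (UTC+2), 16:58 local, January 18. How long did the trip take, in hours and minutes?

13 hours 35 minutes

Cape Morrow is 7:00 ahead of Port Anselm.
Clock-face elapsed time (ignoring zones) is 20 hours 35 minutes.
Actual elapsed = 20 hours 35 minutes − 7:00 = 13 hours 35 minutes.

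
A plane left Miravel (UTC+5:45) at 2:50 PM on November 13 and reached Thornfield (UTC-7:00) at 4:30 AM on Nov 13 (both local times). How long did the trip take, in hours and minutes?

2 hours 25 minutes

Thornfield is 12:45 behind Miravel.
Clock-face elapsed time (ignoring zones) is −10 hours 20 minutes.
Actual elapsed = −10 hours 20 minutes + 12:45 = 2 hours 25 minutes.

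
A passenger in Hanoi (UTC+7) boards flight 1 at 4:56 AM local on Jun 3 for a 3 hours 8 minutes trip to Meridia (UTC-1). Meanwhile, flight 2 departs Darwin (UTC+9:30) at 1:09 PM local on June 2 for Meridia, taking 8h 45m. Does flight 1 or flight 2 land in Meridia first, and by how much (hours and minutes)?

Flight 1 in UTC: 4:56 AM − 7:00 = 9:56 PM on Jun 2.
+3 hours and 8 minutes → arrive 1:04 AM UTC on Jun 3.
Flight 2 in UTC: 1:09 PM − 9:30 = 3:39 AM on Jun 2.
+8 hours 45 minutes → arrive 12:24 PM UTC on Jun 2.
Flight 2 lands earlier by 12 hours 40 minutes.

the second, by 12 hours 40 minutes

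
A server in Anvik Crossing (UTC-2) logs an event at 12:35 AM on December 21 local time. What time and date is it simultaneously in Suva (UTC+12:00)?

2:35 PM on Dec 21

Suva is 14:00 ahead of Anvik Crossing.
Shift by the zone difference: 12:35 AM + 14:00 = 2:35 PM on Dec 21 in Suva.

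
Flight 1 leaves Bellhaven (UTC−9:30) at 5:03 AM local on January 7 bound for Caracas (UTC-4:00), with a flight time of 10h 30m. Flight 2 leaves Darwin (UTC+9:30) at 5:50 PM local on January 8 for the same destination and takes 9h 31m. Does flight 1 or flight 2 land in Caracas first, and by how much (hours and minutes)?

the first, by 16 hours 48 minutes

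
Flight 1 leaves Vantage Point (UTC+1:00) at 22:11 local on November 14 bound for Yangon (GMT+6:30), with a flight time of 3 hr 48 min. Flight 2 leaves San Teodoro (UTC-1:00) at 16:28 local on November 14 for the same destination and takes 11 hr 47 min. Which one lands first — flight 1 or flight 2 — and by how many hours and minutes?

Flight 1 in UTC: 22:11 − 1:00 = 21:11 on Nov 14.
+3 hours and 48 minutes → arrive 00:59 UTC on Nov 15.
Flight 2 in UTC: 16:28 + 1:00 = 17:28 on Nov 14.
+11 hours 47 minutes → arrive 05:15 UTC on Nov 15.
Flight 1 lands earlier by 4 hours 16 minutes.

the first, by 4 hours 16 minutes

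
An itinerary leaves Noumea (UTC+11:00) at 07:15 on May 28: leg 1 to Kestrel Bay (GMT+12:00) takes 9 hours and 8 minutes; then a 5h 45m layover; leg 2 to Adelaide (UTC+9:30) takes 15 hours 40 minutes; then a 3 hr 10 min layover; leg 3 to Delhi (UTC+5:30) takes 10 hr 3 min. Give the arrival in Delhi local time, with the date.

21:31 on May 29

Convert departure to UTC: 07:15 − 11:00 = 20:15 UTC on May 27.
Add 9 hours and 8 minutes leg 1 → 05:23 UTC (May 28).
Add 5 hours and 45 minutes layover in Kestrel Bay → 11:08 UTC.
Add 15 hours and 40 minutes leg 2 → 02:48 UTC (May 29).
Add 3 hours and 10 minutes layover in Adelaide → 05:58 UTC.
Add 10 hours 3 minutes leg 3 → 16:01 UTC.
Delhi is UTC+5:30, so local arrival = 16:01 + 5:30 = 21:31 on May 29.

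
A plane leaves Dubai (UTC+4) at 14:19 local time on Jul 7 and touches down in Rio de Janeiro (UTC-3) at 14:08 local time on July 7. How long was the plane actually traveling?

6 hours 49 minutes

Departure in UTC: 14:19 − 4:00 = 10:19 on Jul 7.
Arrival in UTC: 14:08 + 3:00 = 17:08 on Jul 7.
Elapsed = 17:08 − 10:19 = 6 hours 49 minutes.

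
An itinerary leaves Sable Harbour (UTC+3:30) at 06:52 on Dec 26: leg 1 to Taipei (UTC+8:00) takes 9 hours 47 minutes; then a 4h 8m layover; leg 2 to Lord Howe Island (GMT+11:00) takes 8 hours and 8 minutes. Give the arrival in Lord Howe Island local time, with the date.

12:25 on Dec 27

Convert departure to UTC: 06:52 − 3:30 = 03:22 UTC on Dec 26.
Add 9 hours and 47 minutes leg 1 → 13:09 UTC.
Add 4 hours and 8 minutes layover in Taipei → 17:17 UTC.
Add 8 hours and 8 minutes leg 2 → 01:25 UTC (Dec 27).
Lord Howe Island is UTC+11:00, so local arrival = 01:25 + 11:00 = 12:25 on Dec 27.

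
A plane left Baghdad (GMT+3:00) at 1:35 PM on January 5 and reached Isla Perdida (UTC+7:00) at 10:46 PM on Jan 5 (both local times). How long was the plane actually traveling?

5 hours 11 minutes

Isla Perdida is 4:00 ahead of Baghdad.
Clock-face elapsed time (ignoring zones) is 9 hours 11 minutes.
Actual elapsed = 9 hours 11 minutes − 4:00 = 5 hours 11 minutes.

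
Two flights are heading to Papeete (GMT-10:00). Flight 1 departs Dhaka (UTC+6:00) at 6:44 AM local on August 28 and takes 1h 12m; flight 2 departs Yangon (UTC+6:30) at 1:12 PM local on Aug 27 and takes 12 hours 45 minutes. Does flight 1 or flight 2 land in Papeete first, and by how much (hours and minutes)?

the second, by 6 hours 29 minutes

Flight 1 in UTC: 6:44 AM − 6:00 = 12:44 AM on Aug 28.
+1 hour and 12 minutes → arrive 1:56 AM UTC on Aug 28.
Flight 2 in UTC: 1:12 PM − 6:30 = 6:42 AM on Aug 27.
+12 hours and 45 minutes → arrive 7:27 PM UTC on Aug 27.
Flight 2 lands earlier by 6 hours 29 minutes.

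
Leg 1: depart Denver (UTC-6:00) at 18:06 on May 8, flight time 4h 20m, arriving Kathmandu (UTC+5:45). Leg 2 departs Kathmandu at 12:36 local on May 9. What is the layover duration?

Convert departure to UTC: 18:06 + 6:00 = 00:06 UTC on May 9.
Add 4 hours 20 minutes flight time → 04:26 UTC.
Kathmandu is UTC+5:45, so local arrival = 04:26 + 5:45 = 10:11 on May 9.
Layover = 12:36 − 10:11 = 2 hours 25 minutes.

2 hours 25 minutes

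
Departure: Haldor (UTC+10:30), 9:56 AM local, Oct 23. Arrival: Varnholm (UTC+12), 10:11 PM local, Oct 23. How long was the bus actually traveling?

Varnholm is 1:30 ahead of Haldor.
Clock-face elapsed time (ignoring zones) is 12 hours 15 minutes.
Actual elapsed = 12 hours 15 minutes − 1:30 = 10 hours 45 minutes.

10 hours 45 minutes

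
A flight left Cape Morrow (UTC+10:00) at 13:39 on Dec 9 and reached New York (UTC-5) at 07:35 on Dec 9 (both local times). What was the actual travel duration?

New York is 15:00 behind Cape Morrow.
Clock-face elapsed time (ignoring zones) is −6 hours 4 minutes.
Actual elapsed = −6 hours 4 minutes + 15:00 = 8 hours 56 minutes.

8 hours 56 minutes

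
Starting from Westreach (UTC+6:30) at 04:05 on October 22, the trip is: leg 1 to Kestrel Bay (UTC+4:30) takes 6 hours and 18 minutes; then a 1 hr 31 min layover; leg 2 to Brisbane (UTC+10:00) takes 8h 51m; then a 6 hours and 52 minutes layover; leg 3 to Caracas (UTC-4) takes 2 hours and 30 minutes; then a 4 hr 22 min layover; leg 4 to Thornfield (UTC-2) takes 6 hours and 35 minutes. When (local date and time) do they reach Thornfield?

08:34 on Oct 23

Convert departure to UTC: 04:05 − 6:30 = 21:35 UTC on Oct 21.
Add 6 hours and 18 minutes leg 1 → 03:53 UTC (Oct 22).
Add 1 hour and 31 minutes layover in Kestrel Bay → 05:24 UTC.
Add 8 hours 51 minutes leg 2 → 14:15 UTC.
Add 6 hours 52 minutes layover in Brisbane → 21:07 UTC.
Add 2 hours 30 minutes leg 3 → 23:37 UTC.
Add 4 hours and 22 minutes layover in Caracas → 03:59 UTC (Oct 23).
Add 6 hours 35 minutes leg 4 → 10:34 UTC.
Thornfield is UTC−2:00, so local arrival = 10:34 − 2:00 = 08:34 on Oct 23.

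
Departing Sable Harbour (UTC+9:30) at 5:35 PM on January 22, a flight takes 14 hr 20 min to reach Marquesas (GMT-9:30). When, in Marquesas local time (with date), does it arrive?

12:55 PM on Jan 22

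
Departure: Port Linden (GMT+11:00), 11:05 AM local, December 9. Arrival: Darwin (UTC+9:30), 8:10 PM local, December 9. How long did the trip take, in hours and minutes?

Departure in UTC: 11:05 AM − 11:00 = 12:05 AM on Dec 9.
Arrival in UTC: 8:10 PM − 9:30 = 10:40 AM on Dec 9.
Elapsed = 10:40 AM − 12:05 AM = 10 hours 35 minutes.

10 hours 35 minutes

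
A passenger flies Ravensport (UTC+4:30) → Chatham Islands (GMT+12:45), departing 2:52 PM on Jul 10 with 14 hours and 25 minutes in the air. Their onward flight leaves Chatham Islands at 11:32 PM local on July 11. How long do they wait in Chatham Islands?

10 hours

Convert departure to UTC: 2:52 PM − 4:30 = 10:22 AM UTC on Jul 10.
Add 14 hours 25 minutes flight time → 12:47 AM UTC (Jul 11).
Chatham Islands is UTC+12:45, so local arrival = 12:47 AM + 12:45 = 1:32 PM on Jul 11.
Layover = 11:32 PM − 1:32 PM = 10 hours.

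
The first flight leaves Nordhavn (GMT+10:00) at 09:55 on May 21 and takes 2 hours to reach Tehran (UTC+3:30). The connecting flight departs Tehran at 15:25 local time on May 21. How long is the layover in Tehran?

Convert departure to UTC: 09:55 − 10:00 = 23:55 UTC on May 20.
Add 2 hours flight time → 01:55 UTC (May 21).
Tehran is UTC+3:30, so local arrival = 01:55 + 3:30 = 05:25 on May 21.
Layover = 15:25 − 05:25 = 10 hours.

10 hours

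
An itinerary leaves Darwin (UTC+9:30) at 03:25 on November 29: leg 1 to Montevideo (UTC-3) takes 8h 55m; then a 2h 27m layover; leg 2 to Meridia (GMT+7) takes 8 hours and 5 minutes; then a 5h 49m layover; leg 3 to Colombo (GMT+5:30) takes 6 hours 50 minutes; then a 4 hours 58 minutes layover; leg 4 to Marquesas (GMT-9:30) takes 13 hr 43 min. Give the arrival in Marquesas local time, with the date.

Convert departure to UTC: 03:25 − 9:30 = 17:55 UTC on Nov 28.
Add 8 hours and 55 minutes leg 1 → 02:50 UTC (Nov 29).
Add 2 hours and 27 minutes layover in Montevideo → 05:17 UTC.
Add 8 hours 5 minutes leg 2 → 13:22 UTC.
Add 5 hours and 49 minutes layover in Meridia → 19:11 UTC.
Add 6 hours and 50 minutes leg 3 → 02:01 UTC (Nov 30).
Add 4 hours and 58 minutes layover in Colombo → 06:59 UTC.
Add 13 hours and 43 minutes leg 4 → 20:42 UTC.
Marquesas is UTC−9:30, so local arrival = 20:42 − 9:30 = 11:12 on Nov 30.

11:12 on November 30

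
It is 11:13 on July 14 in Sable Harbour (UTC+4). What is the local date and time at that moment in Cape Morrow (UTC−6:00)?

01:13 on July 14

In UTC: 11:13 − 4:00 = 07:13 on Jul 14.
Cape Morrow is UTC−6:00: 07:13 − 6:00 = 01:13 on Jul 14.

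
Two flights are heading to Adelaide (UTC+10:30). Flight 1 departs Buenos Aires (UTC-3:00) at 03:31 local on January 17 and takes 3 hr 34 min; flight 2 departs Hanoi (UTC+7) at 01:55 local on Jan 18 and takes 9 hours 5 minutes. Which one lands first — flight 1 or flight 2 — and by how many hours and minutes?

Flight 1 in UTC: 03:31 + 3:00 = 06:31 on Jan 17.
+3 hours 34 minutes → arrive 10:05 UTC on Jan 17.
Flight 2 in UTC: 01:55 − 7:00 = 18:55 on Jan 17.
+9 hours 5 minutes → arrive 04:00 UTC on Jan 18.
Flight 1 lands earlier by 17 hours 55 minutes.

the first, by 17 hours 55 minutes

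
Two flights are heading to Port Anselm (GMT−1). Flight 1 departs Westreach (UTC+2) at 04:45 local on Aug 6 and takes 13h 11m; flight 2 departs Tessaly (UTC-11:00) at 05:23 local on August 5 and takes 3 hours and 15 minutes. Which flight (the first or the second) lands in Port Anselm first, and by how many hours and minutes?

the second, by 20 hours 18 minutes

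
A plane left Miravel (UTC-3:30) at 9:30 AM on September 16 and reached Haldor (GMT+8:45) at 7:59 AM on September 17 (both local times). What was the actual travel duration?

10 hours 14 minutes

Departure in UTC: 9:30 AM + 3:30 = 1:00 PM on Sep 16.
Arrival in UTC: 7:59 AM − 8:45 = 11:14 PM on Sep 16.
Elapsed = 11:14 PM − 1:00 PM = 10 hours 14 minutes.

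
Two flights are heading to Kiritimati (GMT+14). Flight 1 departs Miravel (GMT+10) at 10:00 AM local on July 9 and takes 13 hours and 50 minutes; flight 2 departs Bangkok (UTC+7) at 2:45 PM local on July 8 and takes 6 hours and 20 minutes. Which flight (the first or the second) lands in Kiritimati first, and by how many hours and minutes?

the second, by 23 hours 45 minutes

Flight 1 in UTC: 10:00 AM − 10:00 = 12:00 AM on Jul 9.
+13 hours and 50 minutes → arrive 1:50 PM UTC on Jul 9.
Flight 2 in UTC: 2:45 PM − 7:00 = 7:45 AM on Jul 8.
+6 hours and 20 minutes → arrive 2:05 PM UTC on Jul 8.
Flight 2 lands earlier by 23 hours 45 minutes.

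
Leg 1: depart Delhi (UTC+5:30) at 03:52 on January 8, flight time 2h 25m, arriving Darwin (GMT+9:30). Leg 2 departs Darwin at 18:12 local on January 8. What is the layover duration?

Convert departure to UTC: 03:52 − 5:30 = 22:22 UTC on Jan 7.
Add 2 hours 25 minutes flight time → 00:47 UTC (Jan 8).
Darwin is UTC+9:30, so local arrival = 00:47 + 9:30 = 10:17 on Jan 8.
Layover = 18:12 − 10:17 = 7 hours 55 minutes.

7 hours 55 minutes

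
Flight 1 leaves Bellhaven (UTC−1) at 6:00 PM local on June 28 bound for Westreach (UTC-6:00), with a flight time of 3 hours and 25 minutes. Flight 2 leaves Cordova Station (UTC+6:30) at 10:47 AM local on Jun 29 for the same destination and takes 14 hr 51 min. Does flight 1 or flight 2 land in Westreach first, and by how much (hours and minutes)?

Flight 1 in UTC: 6:00 PM + 1:00 = 7:00 PM on Jun 28.
+3 hours and 25 minutes → arrive 10:25 PM UTC on Jun 28.
Flight 2 in UTC: 10:47 AM − 6:30 = 4:17 AM on Jun 29.
+14 hours 51 minutes → arrive 7:08 PM UTC on Jun 29.
Flight 1 lands earlier by 20 hours 43 minutes.

the first, by 20 hours 43 minutes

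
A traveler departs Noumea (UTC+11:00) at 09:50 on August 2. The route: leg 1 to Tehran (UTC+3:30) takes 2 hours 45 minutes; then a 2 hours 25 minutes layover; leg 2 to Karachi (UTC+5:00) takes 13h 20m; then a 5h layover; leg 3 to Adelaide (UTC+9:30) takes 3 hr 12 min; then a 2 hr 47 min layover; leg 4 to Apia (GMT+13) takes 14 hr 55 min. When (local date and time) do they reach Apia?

08:14 on Aug 4

Convert departure to UTC: 09:50 − 11:00 = 22:50 UTC on Aug 1.
Add 2 hours 45 minutes leg 1 → 01:35 UTC (Aug 2).
Add 2 hours and 25 minutes layover in Tehran → 04:00 UTC.
Add 13 hours 20 minutes leg 2 → 17:20 UTC.
Add 5 hours layover in Karachi → 22:20 UTC.
Add 3 hours and 12 minutes leg 3 → 01:32 UTC (Aug 3).
Add 2 hours 47 minutes layover in Adelaide → 04:19 UTC.
Add 14 hours 55 minutes leg 4 → 19:14 UTC.
Apia is UTC+13:00, so local arrival = 19:14 + 13:00 = 08:14 on Aug 4.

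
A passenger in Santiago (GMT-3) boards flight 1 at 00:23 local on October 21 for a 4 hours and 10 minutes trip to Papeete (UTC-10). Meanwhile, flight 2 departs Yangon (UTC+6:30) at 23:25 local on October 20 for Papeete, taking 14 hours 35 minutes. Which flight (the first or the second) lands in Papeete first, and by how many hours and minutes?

Flight 1 in UTC: 00:23 + 3:00 = 03:23 on Oct 21.
+4 hours 10 minutes → arrive 07:33 UTC on Oct 21.
Flight 2 in UTC: 23:25 − 6:30 = 16:55 on Oct 20.
+14 hours and 35 minutes → arrive 07:30 UTC on Oct 21.
Flight 2 lands earlier by 3 minutes.

the second, by 3 minutes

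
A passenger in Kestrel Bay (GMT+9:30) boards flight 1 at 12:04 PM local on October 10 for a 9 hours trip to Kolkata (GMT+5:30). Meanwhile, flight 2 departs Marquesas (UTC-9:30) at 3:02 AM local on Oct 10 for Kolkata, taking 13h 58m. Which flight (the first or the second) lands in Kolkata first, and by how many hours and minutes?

the first, by 14 hours 56 minutes

Flight 1 in UTC: 12:04 PM − 9:30 = 2:34 AM on Oct 10.
+9 hours → arrive 11:34 AM UTC on Oct 10.
Flight 2 in UTC: 3:02 AM + 9:30 = 12:32 PM on Oct 10.
+13 hours 58 minutes → arrive 2:30 AM UTC on Oct 11.
Flight 1 lands earlier by 14 hours 56 minutes.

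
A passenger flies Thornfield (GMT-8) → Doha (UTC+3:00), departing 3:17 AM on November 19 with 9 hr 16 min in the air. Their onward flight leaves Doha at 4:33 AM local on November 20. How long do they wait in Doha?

5 hours

Convert departure to UTC: 3:17 AM + 8:00 = 11:17 AM UTC on Nov 19.
Add 9 hours 16 minutes flight time → 8:33 PM UTC.
Doha is UTC+3:00, so local arrival = 8:33 PM + 3:00 = 11:33 PM on Nov 19.
Layover = 4:33 AM − 11:33 PM (+1 day) = 5 hours.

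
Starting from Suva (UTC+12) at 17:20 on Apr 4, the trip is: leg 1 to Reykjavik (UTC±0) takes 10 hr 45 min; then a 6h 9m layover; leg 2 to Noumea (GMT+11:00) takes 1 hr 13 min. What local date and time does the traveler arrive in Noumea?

Convert departure to UTC: 17:20 − 12:00 = 05:20 UTC on Apr 4.
Add 10 hours and 45 minutes leg 1 → 16:05 UTC.
Add 6 hours and 9 minutes layover in Reykjavik → 22:14 UTC.
Add 1 hour and 13 minutes leg 2 → 23:27 UTC.
Noumea is UTC+11:00, so local arrival = 23:27 + 11:00 = 10:27 on Apr 5.

10:27 on Apr 5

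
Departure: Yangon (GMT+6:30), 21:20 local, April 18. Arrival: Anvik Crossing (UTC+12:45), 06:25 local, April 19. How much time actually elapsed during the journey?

2 hours 50 minutes

Departure in UTC: 21:20 − 6:30 = 14:50 on Apr 18.
Arrival in UTC: 06:25 − 12:45 = 17:40 on Apr 18.
Elapsed = 17:40 − 14:50 = 2 hours 50 minutes.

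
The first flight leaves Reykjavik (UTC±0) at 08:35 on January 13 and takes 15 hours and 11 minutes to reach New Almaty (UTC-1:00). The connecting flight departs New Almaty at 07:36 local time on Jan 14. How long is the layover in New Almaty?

Reykjavik is at UTC+0, so departure is already 08:35 UTC on Jan 13.
Add 15 hours 11 minutes flight time → 23:46 UTC.
New Almaty is UTC−1:00, so local arrival = 23:46 − 1:00 = 22:46 on Jan 13.
Layover = 07:36 − 22:46 (+1 day) = 8 hours 50 minutes.

8 hours 50 minutes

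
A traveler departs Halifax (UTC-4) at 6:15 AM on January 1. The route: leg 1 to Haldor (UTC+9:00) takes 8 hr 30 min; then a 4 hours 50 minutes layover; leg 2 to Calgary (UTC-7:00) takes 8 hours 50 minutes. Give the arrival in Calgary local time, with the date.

1:25 AM on January 2

Convert departure to UTC: 6:15 AM + 4:00 = 10:15 AM UTC on Jan 1.
Add 8 hours and 30 minutes leg 1 → 6:45 PM UTC.
Add 4 hours 50 minutes layover in Haldor → 11:35 PM UTC.
Add 8 hours and 50 minutes leg 2 → 8:25 AM UTC (Jan 2).
Calgary is UTC−7:00, so local arrival = 8:25 AM − 7:00 = 1:25 AM on Jan 2.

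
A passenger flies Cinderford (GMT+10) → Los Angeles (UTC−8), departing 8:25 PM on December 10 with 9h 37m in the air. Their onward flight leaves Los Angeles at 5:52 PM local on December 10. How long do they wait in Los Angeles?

5 hours 50 minutes

Convert departure to UTC: 8:25 PM − 10:00 = 10:25 AM UTC on Dec 10.
Add 9 hours 37 minutes flight time → 8:02 PM UTC.
Los Angeles is UTC−8:00, so local arrival = 8:02 PM − 8:00 = 12:02 PM on Dec 10.
Layover = 5:52 PM − 12:02 PM = 5 hours 50 minutes.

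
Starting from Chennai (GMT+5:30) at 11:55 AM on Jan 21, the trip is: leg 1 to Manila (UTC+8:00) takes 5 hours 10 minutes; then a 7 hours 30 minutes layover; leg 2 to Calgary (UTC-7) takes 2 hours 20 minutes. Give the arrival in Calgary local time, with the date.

Convert departure to UTC: 11:55 AM − 5:30 = 6:25 AM UTC on Jan 21.
Add 5 hours 10 minutes leg 1 → 11:35 AM UTC.
Add 7 hours and 30 minutes layover in Manila → 7:05 PM UTC.
Add 2 hours and 20 minutes leg 2 → 9:25 PM UTC.
Calgary is UTC−7:00, so local arrival = 9:25 PM − 7:00 = 2:25 PM on Jan 21.

2:25 PM on Jan 21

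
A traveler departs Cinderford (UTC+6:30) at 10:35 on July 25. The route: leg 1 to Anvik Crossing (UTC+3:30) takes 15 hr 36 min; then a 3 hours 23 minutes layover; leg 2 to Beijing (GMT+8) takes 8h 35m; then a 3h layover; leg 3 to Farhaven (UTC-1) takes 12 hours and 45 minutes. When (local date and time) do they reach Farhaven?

Convert departure to UTC: 10:35 − 6:30 = 04:05 UTC on Jul 25.
Add 15 hours and 36 minutes leg 1 → 19:41 UTC.
Add 3 hours and 23 minutes layover in Anvik Crossing → 23:04 UTC.
Add 8 hours 35 minutes leg 2 → 07:39 UTC (Jul 26).
Add 3 hours layover in Beijing → 10:39 UTC.
Add 12 hours 45 minutes leg 3 → 23:24 UTC.
Farhaven is UTC−1:00, so local arrival = 23:24 − 1:00 = 22:24 on Jul 26.

22:24 on July 26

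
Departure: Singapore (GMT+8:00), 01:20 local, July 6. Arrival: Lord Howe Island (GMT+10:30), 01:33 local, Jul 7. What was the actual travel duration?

Departure in UTC: 01:20 − 8:00 = 17:20 on Jul 5.
Arrival in UTC: 01:33 − 10:30 = 15:03 on Jul 6.
Elapsed = 15:03 − 17:20 (+1 day) = 21 hours 43 minutes.

21 hours 43 minutes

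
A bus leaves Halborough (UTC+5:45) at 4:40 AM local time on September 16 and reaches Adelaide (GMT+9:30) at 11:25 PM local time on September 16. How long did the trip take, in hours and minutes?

15 hours

Adelaide is 3:45 ahead of Halborough.
Clock-face elapsed time (ignoring zones) is 18 hours 45 minutes.
Actual elapsed = 18 hours 45 minutes − 3:45 = 15 hours.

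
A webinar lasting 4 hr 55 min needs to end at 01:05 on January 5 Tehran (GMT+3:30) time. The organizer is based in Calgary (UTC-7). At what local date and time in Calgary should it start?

Target end time in UTC: 01:05 − 3:30 = 21:35 on Jan 4.
Subtract 4 hours and 55 minutes → start 16:40 UTC on Jan 4.
Calgary is UTC−7:00: 16:40 − 7:00 = 09:40 on Jan 4.

09:40 on January 4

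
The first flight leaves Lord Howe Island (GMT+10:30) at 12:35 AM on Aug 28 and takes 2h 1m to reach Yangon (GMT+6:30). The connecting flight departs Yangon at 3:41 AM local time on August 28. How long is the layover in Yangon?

5 hours 5 minutes

Convert departure to UTC: 12:35 AM − 10:30 = 2:05 PM UTC on Aug 27.
Add 2 hours 1 minute flight time → 4:06 PM UTC.
Yangon is UTC+6:30, so local arrival = 4:06 PM + 6:30 = 10:36 PM on Aug 27.
Layover = 3:41 AM − 10:36 PM (+1 day) = 5 hours 5 minutes.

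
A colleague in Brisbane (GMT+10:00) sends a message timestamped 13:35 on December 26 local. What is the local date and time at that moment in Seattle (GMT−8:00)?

In UTC: 13:35 − 10:00 = 03:35 on Dec 26.
Seattle is UTC−8:00: 03:35 − 8:00 = 19:35 on Dec 25.

19:35 on December 25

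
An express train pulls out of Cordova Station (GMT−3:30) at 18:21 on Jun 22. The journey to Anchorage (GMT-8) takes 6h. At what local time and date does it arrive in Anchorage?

Convert departure to UTC: 18:21 + 3:30 = 21:51 UTC on Jun 22.
Add 6 hours travel time → 03:51 UTC (Jun 23).
Anchorage is UTC−8:00, so local arrival = 03:51 − 8:00 = 19:51 on Jun 22.

19:51 on June 22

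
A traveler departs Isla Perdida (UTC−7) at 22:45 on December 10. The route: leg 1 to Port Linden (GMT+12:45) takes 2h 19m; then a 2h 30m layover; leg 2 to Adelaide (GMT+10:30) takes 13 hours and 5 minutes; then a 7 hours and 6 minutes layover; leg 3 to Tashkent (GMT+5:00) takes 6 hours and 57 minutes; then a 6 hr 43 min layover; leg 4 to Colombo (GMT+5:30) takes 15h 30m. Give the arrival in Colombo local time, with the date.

17:25 on December 13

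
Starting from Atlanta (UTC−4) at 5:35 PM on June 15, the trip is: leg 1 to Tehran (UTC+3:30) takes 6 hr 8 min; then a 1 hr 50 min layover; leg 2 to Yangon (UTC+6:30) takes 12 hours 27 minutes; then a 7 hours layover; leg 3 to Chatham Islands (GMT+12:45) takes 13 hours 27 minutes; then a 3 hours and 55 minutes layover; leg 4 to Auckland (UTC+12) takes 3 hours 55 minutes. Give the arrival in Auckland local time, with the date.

10:17 AM on Jun 18

Convert departure to UTC: 5:35 PM + 4:00 = 9:35 PM UTC on Jun 15.
Add 6 hours 8 minutes leg 1 → 3:43 AM UTC (Jun 16).
Add 1 hour 50 minutes layover in Tehran → 5:33 AM UTC.
Add 12 hours and 27 minutes leg 2 → 6:00 PM UTC.
Add 7 hours layover in Yangon → 1:00 AM UTC (Jun 17).
Add 13 hours 27 minutes leg 3 → 2:27 PM UTC.
Add 3 hours and 55 minutes layover in Chatham Islands → 6:22 PM UTC.
Add 3 hours 55 minutes leg 4 → 10:17 PM UTC.
Auckland is UTC+12:00, so local arrival = 10:17 PM + 12:00 = 10:17 AM on Jun 18.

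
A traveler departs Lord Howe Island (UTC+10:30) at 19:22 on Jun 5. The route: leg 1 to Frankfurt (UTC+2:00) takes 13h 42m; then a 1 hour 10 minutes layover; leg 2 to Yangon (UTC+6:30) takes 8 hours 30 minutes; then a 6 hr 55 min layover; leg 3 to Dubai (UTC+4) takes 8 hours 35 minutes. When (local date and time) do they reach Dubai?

03:44 on June 7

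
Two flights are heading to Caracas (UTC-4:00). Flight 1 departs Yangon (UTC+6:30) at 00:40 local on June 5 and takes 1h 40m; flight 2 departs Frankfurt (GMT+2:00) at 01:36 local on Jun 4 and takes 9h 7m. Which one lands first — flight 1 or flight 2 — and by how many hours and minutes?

Flight 1 in UTC: 00:40 − 6:30 = 18:10 on Jun 4.
+1 hour 40 minutes → arrive 19:50 UTC on Jun 4.
Flight 2 in UTC: 01:36 − 2:00 = 23:36 on Jun 3.
+9 hours and 7 minutes → arrive 08:43 UTC on Jun 4.
Flight 2 lands earlier by 11 hours 7 minutes.

the second, by 11 hours 7 minutes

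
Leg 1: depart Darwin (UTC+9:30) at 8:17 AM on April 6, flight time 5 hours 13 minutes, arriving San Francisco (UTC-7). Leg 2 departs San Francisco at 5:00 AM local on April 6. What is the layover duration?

Convert departure to UTC: 8:17 AM − 9:30 = 10:47 PM UTC on Apr 5.
Add 5 hours and 13 minutes flight time → 4:00 AM UTC (Apr 6).
San Francisco is UTC−7:00, so local arrival = 4:00 AM − 7:00 = 9:00 PM on Apr 5.
Layover = 5:00 AM − 9:00 PM (+1 day) = 8 hours.

8 hours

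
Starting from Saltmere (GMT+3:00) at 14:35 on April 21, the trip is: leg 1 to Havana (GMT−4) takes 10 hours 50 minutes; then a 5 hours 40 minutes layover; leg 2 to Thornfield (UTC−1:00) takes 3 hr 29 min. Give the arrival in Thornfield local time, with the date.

Convert departure to UTC: 14:35 − 3:00 = 11:35 UTC on Apr 21.
Add 10 hours 50 minutes leg 1 → 22:25 UTC.
Add 5 hours and 40 minutes layover in Havana → 04:05 UTC (Apr 22).
Add 3 hours 29 minutes leg 2 → 07:34 UTC.
Thornfield is UTC−1:00, so local arrival = 07:34 − 1:00 = 06:34 on Apr 22.

06:34 on Apr 22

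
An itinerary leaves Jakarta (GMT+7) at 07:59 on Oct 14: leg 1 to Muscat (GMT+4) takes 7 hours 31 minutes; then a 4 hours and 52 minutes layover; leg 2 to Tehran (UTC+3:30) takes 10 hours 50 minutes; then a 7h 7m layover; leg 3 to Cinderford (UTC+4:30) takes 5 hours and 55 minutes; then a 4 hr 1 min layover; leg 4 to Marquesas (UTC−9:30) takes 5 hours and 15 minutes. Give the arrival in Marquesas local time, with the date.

Convert departure to UTC: 07:59 − 7:00 = 00:59 UTC on Oct 14.
Add 7 hours 31 minutes leg 1 → 08:30 UTC.
Add 4 hours and 52 minutes layover in Muscat → 13:22 UTC.
Add 10 hours and 50 minutes leg 2 → 00:12 UTC (Oct 15).
Add 7 hours 7 minutes layover in Tehran → 07:19 UTC.
Add 5 hours and 55 minutes leg 3 → 13:14 UTC.
Add 4 hours 1 minute layover in Cinderford → 17:15 UTC.
Add 5 hours and 15 minutes leg 4 → 22:30 UTC.
Marquesas is UTC−9:30, so local arrival = 22:30 − 9:30 = 13:00 on Oct 15.

13:00 on October 15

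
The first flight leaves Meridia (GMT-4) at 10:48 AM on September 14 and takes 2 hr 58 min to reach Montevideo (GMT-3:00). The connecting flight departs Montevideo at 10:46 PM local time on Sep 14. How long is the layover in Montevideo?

8 hours

Convert departure to UTC: 10:48 AM + 4:00 = 2:48 PM UTC on Sep 14.
Add 2 hours and 58 minutes flight time → 5:46 PM UTC.
Montevideo is UTC−3:00, so local arrival = 5:46 PM − 3:00 = 2:46 PM on Sep 14.
Layover = 10:46 PM − 2:46 PM = 8 hours.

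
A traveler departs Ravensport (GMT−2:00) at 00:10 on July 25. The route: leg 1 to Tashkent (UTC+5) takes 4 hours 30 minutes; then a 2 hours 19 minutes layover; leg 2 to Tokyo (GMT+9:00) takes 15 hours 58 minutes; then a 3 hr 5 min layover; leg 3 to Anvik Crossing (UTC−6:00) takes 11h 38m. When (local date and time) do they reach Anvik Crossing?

09:40 on Jul 26

Convert departure to UTC: 00:10 + 2:00 = 02:10 UTC on Jul 25.
Add 4 hours 30 minutes leg 1 → 06:40 UTC.
Add 2 hours and 19 minutes layover in Tashkent → 08:59 UTC.
Add 15 hours and 58 minutes leg 2 → 00:57 UTC (Jul 26).
Add 3 hours and 5 minutes layover in Tokyo → 04:02 UTC.
Add 11 hours 38 minutes leg 3 → 15:40 UTC.
Anvik Crossing is UTC−6:00, so local arrival = 15:40 − 6:00 = 09:40 on Jul 26.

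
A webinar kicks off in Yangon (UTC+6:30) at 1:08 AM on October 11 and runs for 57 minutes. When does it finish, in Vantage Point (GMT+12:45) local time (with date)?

Vantage Point is 6:15 ahead of Yangon.
After 57 minutes it is 2:05 AM in Yangon.
Shift by the zone difference: 2:05 AM + 6:15 = 8:20 AM on Oct 11 in Vantage Point.

8:20 AM on Oct 11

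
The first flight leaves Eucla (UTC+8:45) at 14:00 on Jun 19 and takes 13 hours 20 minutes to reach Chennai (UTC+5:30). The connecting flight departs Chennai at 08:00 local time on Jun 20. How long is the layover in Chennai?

7 hours 55 minutes

Convert departure to UTC: 14:00 − 8:45 = 05:15 UTC on Jun 19.
Add 13 hours and 20 minutes flight time → 18:35 UTC.
Chennai is UTC+5:30, so local arrival = 18:35 + 5:30 = 00:05 on Jun 20.
Layover = 08:00 − 00:05 = 7 hours 55 minutes.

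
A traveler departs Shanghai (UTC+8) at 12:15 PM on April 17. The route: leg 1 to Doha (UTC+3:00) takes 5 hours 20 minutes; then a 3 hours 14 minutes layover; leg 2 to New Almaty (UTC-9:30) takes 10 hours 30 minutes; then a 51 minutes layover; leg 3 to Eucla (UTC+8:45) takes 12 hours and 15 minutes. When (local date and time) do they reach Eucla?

Convert departure to UTC: 12:15 PM − 8:00 = 4:15 AM UTC on Apr 17.
Add 5 hours 20 minutes leg 1 → 9:35 AM UTC.
Add 3 hours 14 minutes layover in Doha → 12:49 PM UTC.
Add 10 hours 30 minutes leg 2 → 11:19 PM UTC.
Add 51 minutes layover in New Almaty → 12:10 AM UTC (Apr 18).
Add 12 hours and 15 minutes leg 3 → 12:25 PM UTC.
Eucla is UTC+8:45, so local arrival = 12:25 PM + 8:45 = 9:10 PM on Apr 18.

9:10 PM on April 18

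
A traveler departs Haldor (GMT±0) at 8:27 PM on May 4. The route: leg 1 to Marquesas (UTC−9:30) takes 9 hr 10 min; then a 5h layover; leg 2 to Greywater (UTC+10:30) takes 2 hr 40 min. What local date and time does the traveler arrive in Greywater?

11:47 PM on May 5

Haldor is at UTC+0, so departure is already 8:27 PM UTC on May 4.
Add 9 hours 10 minutes leg 1 → 5:37 AM UTC (May 5).
Add 5 hours layover in Marquesas → 10:37 AM UTC.
Add 2 hours and 40 minutes leg 2 → 1:17 PM UTC.
Greywater is UTC+10:30, so local arrival = 1:17 PM + 10:30 = 11:47 PM on May 5.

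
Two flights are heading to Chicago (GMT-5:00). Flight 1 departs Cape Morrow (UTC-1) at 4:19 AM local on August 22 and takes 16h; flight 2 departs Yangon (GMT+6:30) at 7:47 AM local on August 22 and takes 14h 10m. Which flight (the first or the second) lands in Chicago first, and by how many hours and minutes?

the second, by 5 hours 52 minutes

Flight 1 in UTC: 4:19 AM + 1:00 = 5:19 AM on Aug 22.
+16 hours → arrive 9:19 PM UTC on Aug 22.
Flight 2 in UTC: 7:47 AM − 6:30 = 1:17 AM on Aug 22.
+14 hours and 10 minutes → arrive 3:27 PM UTC on Aug 22.
Flight 2 lands earlier by 5 hours 52 minutes.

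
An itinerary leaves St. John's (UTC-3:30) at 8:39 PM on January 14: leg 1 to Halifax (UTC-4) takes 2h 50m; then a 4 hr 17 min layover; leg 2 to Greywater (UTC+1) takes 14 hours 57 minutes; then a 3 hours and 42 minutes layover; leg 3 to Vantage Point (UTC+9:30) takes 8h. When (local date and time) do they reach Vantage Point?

7:25 PM on January 16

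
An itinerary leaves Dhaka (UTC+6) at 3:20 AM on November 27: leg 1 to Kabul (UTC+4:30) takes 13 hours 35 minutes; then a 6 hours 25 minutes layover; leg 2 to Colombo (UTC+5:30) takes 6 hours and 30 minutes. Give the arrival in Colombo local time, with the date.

Convert departure to UTC: 3:20 AM − 6:00 = 9:20 PM UTC on Nov 26.
Add 13 hours and 35 minutes leg 1 → 10:55 AM UTC (Nov 27).
Add 6 hours and 25 minutes layover in Kabul → 5:20 PM UTC.
Add 6 hours and 30 minutes leg 2 → 11:50 PM UTC.
Colombo is UTC+5:30, so local arrival = 11:50 PM + 5:30 = 5:20 AM on Nov 28.

5:20 AM on November 28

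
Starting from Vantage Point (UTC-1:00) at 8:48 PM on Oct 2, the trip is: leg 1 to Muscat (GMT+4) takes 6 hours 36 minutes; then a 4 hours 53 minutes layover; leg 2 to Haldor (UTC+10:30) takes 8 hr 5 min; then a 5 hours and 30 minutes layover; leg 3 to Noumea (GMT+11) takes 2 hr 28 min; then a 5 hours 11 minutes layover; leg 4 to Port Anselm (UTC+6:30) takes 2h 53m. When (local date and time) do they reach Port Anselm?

3:54 PM on Oct 4

Convert departure to UTC: 8:48 PM + 1:00 = 9:48 PM UTC on Oct 2.
Add 6 hours 36 minutes leg 1 → 4:24 AM UTC (Oct 3).
Add 4 hours and 53 minutes layover in Muscat → 9:17 AM UTC.
Add 8 hours and 5 minutes leg 2 → 5:22 PM UTC.
Add 5 hours and 30 minutes layover in Haldor → 10:52 PM UTC.
Add 2 hours 28 minutes leg 3 → 1:20 AM UTC (Oct 4).
Add 5 hours and 11 minutes layover in Noumea → 6:31 AM UTC.
Add 2 hours and 53 minutes leg 4 → 9:24 AM UTC.
Port Anselm is UTC+6:30, so local arrival = 9:24 AM + 6:30 = 3:54 PM on Oct 4.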